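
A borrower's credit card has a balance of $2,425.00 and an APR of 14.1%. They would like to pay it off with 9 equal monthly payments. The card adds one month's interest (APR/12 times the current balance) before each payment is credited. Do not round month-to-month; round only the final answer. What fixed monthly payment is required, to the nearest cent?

Monthly rate r = 14.1%/12 = 1.175% = 0.01175.
Level-payment amortization: P = B₀·r / (1 − (1+r)^(−n)) = 2425.00·0.01175 / (1 − 1.01175^(−9)).
Denominator 1 − (1+r)^(−9) = 0.0997957014.
P = 28.4937 / 0.0997957014 ≈ 285.52.

$285.52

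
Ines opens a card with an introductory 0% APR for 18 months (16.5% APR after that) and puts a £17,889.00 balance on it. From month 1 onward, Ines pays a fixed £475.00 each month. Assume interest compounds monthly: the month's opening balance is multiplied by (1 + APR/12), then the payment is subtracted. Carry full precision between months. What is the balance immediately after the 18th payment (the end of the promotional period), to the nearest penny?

Promo months 1–18 at r₀ = 0%/12 = 0; months 19+ at r₁ = 16.5%/12 = 0.01375.
After month 18 (no interest yet): B = £17,889.00 − 18·£475.00 = £9,339.00.

£9,339.00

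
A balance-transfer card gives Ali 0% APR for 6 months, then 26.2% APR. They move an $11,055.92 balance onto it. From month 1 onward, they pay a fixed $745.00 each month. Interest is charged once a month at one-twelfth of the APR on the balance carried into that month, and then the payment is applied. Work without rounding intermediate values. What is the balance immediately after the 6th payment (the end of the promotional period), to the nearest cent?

$6,585.92

Promo months 1–6 at r₀ = 0%/12 = 0; months 7+ at r₁ = 26.2%/12 = 0.0218333.
After month 6 (no interest yet): B = $11,055.92 − 6·$745.00 = $6,585.92.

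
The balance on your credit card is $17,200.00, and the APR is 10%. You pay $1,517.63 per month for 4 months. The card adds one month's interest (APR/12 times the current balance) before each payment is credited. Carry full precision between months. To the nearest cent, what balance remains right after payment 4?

Monthly rate r = 10%/12 = 0.833333% = 0.00833333.
Each month: B ← B·(1+r) − $1,517.63.
Month 1: interest $143.33; balance after payment $15,825.70.
Month 2: interest $131.88; balance after payment $14,439.95.
Month 3: interest $120.33; balance after payment $13,042.66.
Month 4: interest $108.69; balance after payment $11,633.72.

$11,633.72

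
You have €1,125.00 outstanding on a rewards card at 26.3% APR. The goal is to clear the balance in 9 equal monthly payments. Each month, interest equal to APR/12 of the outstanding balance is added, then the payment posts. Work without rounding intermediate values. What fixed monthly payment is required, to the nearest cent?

€139.09

Monthly rate r = 26.3%/12 = 2.19167% = 0.0219167.
Level-payment amortization: P = B₀·r / (1 − (1+r)^(−n)) = 1125.00·0.0219167 / (1 − 1.02192^(−9)).
Denominator 1 − (1+r)^(−9) = 0.177263698.
P = 24.6562 / 0.177263698 ≈ 139.09.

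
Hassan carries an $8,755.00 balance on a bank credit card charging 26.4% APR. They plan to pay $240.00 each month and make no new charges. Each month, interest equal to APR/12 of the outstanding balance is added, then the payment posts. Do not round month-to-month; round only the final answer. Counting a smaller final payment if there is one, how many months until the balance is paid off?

Monthly rate r = 26.4%/12 = 2.2% = 0.022.
Recurrence: B ← B·(1+r) − $240.00.
Month 1: interest $192.61; balance after payment $8,707.61.
Month 2: interest $191.57; balance after payment $8,659.18.
Closed form: n = −ln(1 − rB₀/P)/ln(1+r) = −ln(0.19746)/ln(1.022) ≈ 74.546, so the balance reaches zero during payment 75.

75 months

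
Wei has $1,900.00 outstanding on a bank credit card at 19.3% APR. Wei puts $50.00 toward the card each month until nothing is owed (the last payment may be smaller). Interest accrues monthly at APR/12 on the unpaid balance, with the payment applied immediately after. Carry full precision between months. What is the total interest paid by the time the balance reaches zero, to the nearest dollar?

$1,060

Monthly rate r = 19.3%/12 = 1.60833% = 0.0160833.
Payoff takes n = ⌈−ln(1 − rB₀/P)/ln(1+r)⌉ = ⌈59.203⌉ = 60 payments; the last is $10.21.
Total paid = 59·$50.00 + $10.21 = $2,960.21.
Total interest = total paid − principal = $2,960.21 − $1,900.00 = $1,060.21.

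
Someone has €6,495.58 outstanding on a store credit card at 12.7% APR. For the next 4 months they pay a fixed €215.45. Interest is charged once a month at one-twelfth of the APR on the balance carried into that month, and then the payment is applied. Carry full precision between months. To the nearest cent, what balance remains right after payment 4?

€5,899.38

Monthly rate r = 12.7%/12 = 1.05833% = 0.0105833.
Each month: B ← B·(1+r) − €215.45.
Month 1: interest €68.74; balance after payment €6,348.87.
Month 2: interest €67.19; balance after payment €6,200.62.
Month 3: interest €65.62; balance after payment €6,050.79.
Month 4: interest €64.04; balance after payment €5,899.38.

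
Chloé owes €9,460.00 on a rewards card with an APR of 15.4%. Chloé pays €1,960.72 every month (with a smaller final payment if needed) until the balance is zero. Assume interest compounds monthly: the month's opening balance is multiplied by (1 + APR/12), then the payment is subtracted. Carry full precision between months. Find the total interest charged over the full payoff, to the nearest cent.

Monthly rate r = 15.4%/12 = 1.28333% = 0.0128333.
Payoff takes n = ⌈−ln(1 − rB₀/P)/ln(1+r)⌉ = ⌈5.012⌉ = 6 payments; the last is €24.63.
Total paid = 5·€1,960.72 + €24.63 = €9,828.23.
Total interest = total paid − principal = €9,828.23 − €9,460.00 = €368.23.

€368.23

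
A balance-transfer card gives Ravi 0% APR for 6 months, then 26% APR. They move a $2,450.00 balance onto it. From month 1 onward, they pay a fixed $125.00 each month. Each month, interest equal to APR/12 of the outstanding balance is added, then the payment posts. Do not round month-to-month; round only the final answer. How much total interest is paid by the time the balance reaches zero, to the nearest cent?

Promo months 1–6 at r₀ = 0%/12 = 0; months 7+ at r₁ = 26%/12 = 0.0216667.
After month 6 (no interest yet): B = $2,450.00 − 6·$125.00 = $1,700.00.
Then at r₁ with $125.00/mo: n₂ = −ln(1 − r₁·B/P)/ln(1+r₁) ≈ 16.29 → 17 more payments.
Total paid = 22·$125.00 + $35.96 = $2,785.96; interest = $2,785.96 − $2,450.00 = $335.96.

$335.96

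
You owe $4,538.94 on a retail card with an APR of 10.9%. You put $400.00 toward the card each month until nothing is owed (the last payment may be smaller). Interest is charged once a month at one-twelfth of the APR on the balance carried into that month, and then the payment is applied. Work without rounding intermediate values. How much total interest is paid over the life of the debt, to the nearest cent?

Monthly rate r = 10.9%/12 = 0.908333% = 0.00908333.
Payoff takes n = ⌈−ln(1 − rB₀/P)/ln(1+r)⌉ = ⌈12.030⌉ = 13 payments; the last is $12.06.
Total paid = 12·$400.00 + $12.06 = $4,812.06.
Total interest = total paid − principal = $4,812.06 − $4,538.94 = $273.12.

$273.12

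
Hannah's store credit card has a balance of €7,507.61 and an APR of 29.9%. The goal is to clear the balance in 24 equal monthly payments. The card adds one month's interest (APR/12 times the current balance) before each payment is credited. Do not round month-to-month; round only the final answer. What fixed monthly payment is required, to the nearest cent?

Monthly rate r = 29.9%/12 = 2.49167% = 0.0249167.
Level-payment amortization: P = B₀·r / (1 − (1+r)^(−n)) = 7507.61·0.0249167 / (1 − 1.02492^(−24)).
Denominator 1 − (1+r)^(−24) = 0.446044768.
P = 187.065 / 0.446044768 ≈ 419.39.

€419.39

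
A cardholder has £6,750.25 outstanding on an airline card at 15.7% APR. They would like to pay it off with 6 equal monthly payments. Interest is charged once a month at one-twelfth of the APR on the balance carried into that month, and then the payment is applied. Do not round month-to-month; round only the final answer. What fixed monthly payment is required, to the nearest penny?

Monthly rate r = 15.7%/12 = 1.30833% = 0.0130833.
Level-payment amortization: P = B₀·r / (1 − (1+r)^(−n)) = 6750.25·0.0130833 / (1 − 1.01308^(−6)).
Denominator 1 − (1+r)^(−6) = 0.0750271699.
P = 88.3158 / 0.0750271699 ≈ 1177.12.

£1,177.12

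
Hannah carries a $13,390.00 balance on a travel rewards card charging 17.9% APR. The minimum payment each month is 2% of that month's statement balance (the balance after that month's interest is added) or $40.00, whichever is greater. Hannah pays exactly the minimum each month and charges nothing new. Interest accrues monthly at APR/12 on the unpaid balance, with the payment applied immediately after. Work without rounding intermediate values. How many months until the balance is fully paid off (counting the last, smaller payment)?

Monthly rate r = 17.9%/12 = 1.49167% = 0.0149167.
While 2% of the post-interest balance exceeds $40.00, each month B ← (B·(1+r))·(1 − 0.02), i.e. B shrinks by the factor (1+r)·0.98 = 0.99462.
This holds for months 1–356. Entering month 357 the balance is $1,961.01; 2% of the post-interest balance is now below $40.00, so the flat $40.00 minimum applies from here.
From month 357 a fixed $40.00 at rate r clears $1,961.01 in 89 more payments. Total: 356 + 89 = 445 months.

445 months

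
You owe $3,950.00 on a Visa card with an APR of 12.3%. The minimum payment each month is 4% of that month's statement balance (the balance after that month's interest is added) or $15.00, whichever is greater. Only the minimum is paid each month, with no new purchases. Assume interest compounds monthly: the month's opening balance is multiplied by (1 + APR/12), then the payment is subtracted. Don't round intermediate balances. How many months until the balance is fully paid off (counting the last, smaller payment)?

Monthly rate r = 12.3%/12 = 1.025% = 0.01025.
While 4% of the post-interest balance exceeds $15.00, each month B ← (B·(1+r))·(1 − 0.04), i.e. B shrinks by the factor (1+r)·0.96 = 0.96984.
This holds for months 1–78. Entering month 79 the balance is $362.41; 4% of the post-interest balance is now below $15.00, so the flat $15.00 minimum applies from here.
From month 79 a fixed $15.00 at rate r clears $362.41 in 28 more payments. Total: 78 + 28 = 106 months.

106 months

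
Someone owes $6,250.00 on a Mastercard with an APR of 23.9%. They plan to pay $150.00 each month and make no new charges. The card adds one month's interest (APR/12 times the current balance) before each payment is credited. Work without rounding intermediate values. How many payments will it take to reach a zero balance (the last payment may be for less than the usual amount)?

Monthly rate r = 23.9%/12 = 1.99167% = 0.0199167.
Recurrence: B ← B·(1+r) − $150.00.
Month 1: interest $124.48; balance after payment $6,224.48.
Month 2: interest $123.97; balance after payment $6,198.45.
Closed form: n = −ln(1 − rB₀/P)/ln(1+r) = −ln(0.17014)/ln(1.01992) ≈ 89.810, so the balance reaches zero during payment 90.

90 months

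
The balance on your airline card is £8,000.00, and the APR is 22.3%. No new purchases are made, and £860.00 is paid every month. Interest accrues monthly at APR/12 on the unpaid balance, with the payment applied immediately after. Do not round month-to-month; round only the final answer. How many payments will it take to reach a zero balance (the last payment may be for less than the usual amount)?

Monthly rate r = 22.3%/12 = 1.85833% = 0.0185833.
Recurrence: B ← B·(1+r) − £860.00.
Month 1: interest £148.67; balance after payment £7,288.67.
Month 2: interest £135.45; balance after payment £6,564.11.
Closed form: n = −ln(1 − rB₀/P)/ln(1+r) = −ln(0.82713)/ln(1.01858) ≈ 10.308, so the balance reaches zero during payment 11.

11 months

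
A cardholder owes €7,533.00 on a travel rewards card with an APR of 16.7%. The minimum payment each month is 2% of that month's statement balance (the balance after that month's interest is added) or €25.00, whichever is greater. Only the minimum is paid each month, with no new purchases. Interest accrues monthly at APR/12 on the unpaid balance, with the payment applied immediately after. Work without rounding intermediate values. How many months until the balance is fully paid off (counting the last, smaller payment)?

Monthly rate r = 16.7%/12 = 1.39167% = 0.0139167.
While 2% of the post-interest balance exceeds €25.00, each month B ← (B·(1+r))·(1 − 0.02), i.e. B shrinks by the factor (1+r)·0.98 = 0.99364.
This holds for months 1–284. Entering month 285 the balance is €1,229.75; 2% of the post-interest balance is now below €25.00, so the flat €25.00 minimum applies from here.
From month 285 a fixed €25.00 at rate r clears €1,229.75 in 84 more payments. Total: 284 + 84 = 368 months.

368 months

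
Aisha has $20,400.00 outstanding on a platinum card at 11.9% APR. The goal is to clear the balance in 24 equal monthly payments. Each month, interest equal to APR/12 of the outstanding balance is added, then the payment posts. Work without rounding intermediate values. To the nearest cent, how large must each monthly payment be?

Monthly rate r = 11.9%/12 = 0.991667% = 0.00991667.
Level-payment amortization: P = B₀·r / (1 − (1+r)^(−n)) = 20400.00·0.00991667 / (1 − 1.00992^(−24)).
Denominator 1 − (1+r)^(−24) = 0.210872726.
P = 202.3 / 0.210872726 ≈ 959.35.

$959.35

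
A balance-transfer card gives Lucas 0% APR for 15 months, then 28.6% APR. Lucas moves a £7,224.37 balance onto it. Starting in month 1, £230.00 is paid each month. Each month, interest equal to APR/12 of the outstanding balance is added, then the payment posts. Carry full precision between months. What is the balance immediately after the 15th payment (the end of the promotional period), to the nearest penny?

Promo months 1–15 at r₀ = 0%/12 = 0; months 16+ at r₁ = 28.6%/12 = 0.0238333.
After month 15 (no interest yet): B = £7,224.37 − 15·£230.00 = £3,774.37.

£3,774.37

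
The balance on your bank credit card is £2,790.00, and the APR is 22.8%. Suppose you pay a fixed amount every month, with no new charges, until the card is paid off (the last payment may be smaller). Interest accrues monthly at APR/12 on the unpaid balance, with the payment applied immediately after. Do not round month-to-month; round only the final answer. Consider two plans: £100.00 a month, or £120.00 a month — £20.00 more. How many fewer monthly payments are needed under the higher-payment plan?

10 fewer payments

Monthly rate r = 22.8%/12 = 1.9% = 0.019.
At £100.00/mo: n = ⌈−ln(1 − rB₀/P)/ln(1+r)⌉ = 41 payments (last £12.67); total interest = total paid − £2,790.00 = £1,222.67.
At £120.00/mo: 31 payments (last £116.68); total interest £926.68.
Payments saved = 41 − 31 = 10.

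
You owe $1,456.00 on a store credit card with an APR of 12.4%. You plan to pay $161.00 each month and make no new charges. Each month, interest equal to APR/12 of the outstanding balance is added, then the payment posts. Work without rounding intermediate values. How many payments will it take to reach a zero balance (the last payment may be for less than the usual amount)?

10 payments

Monthly rate r = 12.4%/12 = 1.03333% = 0.0103333.
Recurrence: B ← B·(1+r) − $161.00.
Month 1: interest $15.05; balance after payment $1,310.05.
Month 2: interest $13.54; balance after payment $1,162.58.
Closed form: n = −ln(1 − rB₀/P)/ln(1+r) = −ln(0.90655)/ln(1.01033) ≈ 9.543, so the balance reaches zero during payment 10.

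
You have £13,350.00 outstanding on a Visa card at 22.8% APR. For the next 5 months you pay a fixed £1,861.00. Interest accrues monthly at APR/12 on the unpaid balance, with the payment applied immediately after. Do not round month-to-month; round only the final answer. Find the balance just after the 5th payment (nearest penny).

Monthly rate r = 22.8%/12 = 1.9% = 0.019.
Each month: B ← B·(1+r) − £1,861.00.
Month 1: interest £253.65; balance after payment £11,742.65.
Month 2: interest £223.11; balance after payment £10,104.76.
Month 3: interest £191.99; balance after payment £8,435.75.
Month 4: interest £160.28; balance after payment £6,735.03.
Month 5: interest £127.97; balance after payment £5,002.00.

£5,002.00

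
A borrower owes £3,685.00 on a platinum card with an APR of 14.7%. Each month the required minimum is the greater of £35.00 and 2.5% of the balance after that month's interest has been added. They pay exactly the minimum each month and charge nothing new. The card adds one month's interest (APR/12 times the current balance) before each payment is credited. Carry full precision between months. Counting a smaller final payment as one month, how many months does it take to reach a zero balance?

129 months

Monthly rate r = 14.7%/12 = 1.225% = 0.01225.
While 2.5% of the post-interest balance exceeds £35.00, each month B ← (B·(1+r))·(1 − 0.025), i.e. B shrinks by the factor (1+r)·0.975 = 0.98694.
This holds for months 1–75. Entering month 76 the balance is £1,375.21; 2.5% of the post-interest balance is now below £35.00, so the flat £35.00 minimum applies from here.
From month 76 a fixed £35.00 at rate r clears £1,375.21 in 54 more payments. Total: 75 + 54 = 129 months.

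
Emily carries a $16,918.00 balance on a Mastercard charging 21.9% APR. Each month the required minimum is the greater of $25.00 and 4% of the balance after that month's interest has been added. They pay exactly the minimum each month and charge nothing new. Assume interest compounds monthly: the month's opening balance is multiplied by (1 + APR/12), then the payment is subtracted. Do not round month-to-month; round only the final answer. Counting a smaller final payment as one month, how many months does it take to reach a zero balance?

179 months

Monthly rate r = 21.9%/12 = 1.825% = 0.01825.
While 4% of the post-interest balance exceeds $25.00, each month B ← (B·(1+r))·(1 − 0.04), i.e. B shrinks by the factor (1+r)·0.96 = 0.97752.
This holds for months 1–146. Entering month 147 the balance is $611.92; 4% of the post-interest balance is now below $25.00, so the flat $25.00 minimum applies from here.
From month 147 a fixed $25.00 at rate r clears $611.92 in 33 more payments. Total: 146 + 33 = 179 months.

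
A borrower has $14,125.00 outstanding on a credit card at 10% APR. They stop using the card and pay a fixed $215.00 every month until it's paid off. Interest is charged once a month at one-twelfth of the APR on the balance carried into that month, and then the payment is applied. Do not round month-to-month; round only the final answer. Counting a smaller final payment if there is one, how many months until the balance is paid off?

Monthly rate r = 10%/12 = 0.833333% = 0.00833333.
Recurrence: B ← B·(1+r) − $215.00.
Month 1: interest $117.71; balance after payment $14,027.71.
Month 2: interest $116.90; balance after payment $13,929.61.
Closed form: n = −ln(1 − rB₀/P)/ln(1+r) = −ln(0.45252)/ln(1.00833) ≈ 95.547, so the balance reaches zero during payment 96.

96 payments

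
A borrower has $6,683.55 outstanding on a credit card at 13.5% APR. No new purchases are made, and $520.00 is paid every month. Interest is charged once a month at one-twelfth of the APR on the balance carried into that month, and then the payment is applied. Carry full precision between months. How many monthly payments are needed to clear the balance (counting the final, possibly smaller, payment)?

Monthly rate r = 13.5%/12 = 1.125% = 0.01125.
Recurrence: B ← B·(1+r) − $520.00.
Month 1: interest $75.19; balance after payment $6,238.74.
Month 2: interest $70.19; balance after payment $5,788.93.
Closed form: n = −ln(1 − rB₀/P)/ln(1+r) = −ln(0.8554)/ln(1.01125) ≈ 13.961, so the balance reaches zero during payment 14.

14 months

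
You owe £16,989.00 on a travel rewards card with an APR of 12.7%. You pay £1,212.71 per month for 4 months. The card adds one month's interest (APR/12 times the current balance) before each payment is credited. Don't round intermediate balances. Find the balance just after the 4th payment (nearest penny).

£12,791.31

Monthly rate r = 12.7%/12 = 1.05833% = 0.0105833.
Each month: B ← B·(1+r) − £1,212.71.
Month 1: interest £179.80; balance after payment £15,956.09.
Month 2: interest £168.87; balance after payment £14,912.25.
Month 3: interest £157.82; balance after payment £13,857.36.
Month 4: interest £146.66; balance after payment £12,791.31.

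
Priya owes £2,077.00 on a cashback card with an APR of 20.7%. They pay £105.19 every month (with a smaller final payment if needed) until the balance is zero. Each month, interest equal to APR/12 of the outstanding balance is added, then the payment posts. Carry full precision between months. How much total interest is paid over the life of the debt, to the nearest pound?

Monthly rate r = 20.7%/12 = 1.725% = 0.01725.
Payoff takes n = ⌈−ln(1 − rB₀/P)/ln(1+r)⌉ = ⌈24.349⌉ = 25 payments; the last is £36.88.
Total paid = 24·£105.19 + £36.88 = £2,561.44.
Total interest = total paid − principal = £2,561.44 − £2,077.00 = £484.44.

£484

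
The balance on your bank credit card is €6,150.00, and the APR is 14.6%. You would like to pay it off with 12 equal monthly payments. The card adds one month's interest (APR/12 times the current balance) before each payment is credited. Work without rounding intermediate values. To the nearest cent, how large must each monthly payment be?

Monthly rate r = 14.6%/12 = 1.21667% = 0.0121667.
Level-payment amortization: P = B₀·r / (1 − (1+r)^(−n)) = 6150.00·0.0121667 / (1 − 1.01217^(−12)).
Denominator 1 − (1+r)^(−12) = 0.135080614.
P = 74.825 / 0.135080614 ≈ 553.93.

€553.93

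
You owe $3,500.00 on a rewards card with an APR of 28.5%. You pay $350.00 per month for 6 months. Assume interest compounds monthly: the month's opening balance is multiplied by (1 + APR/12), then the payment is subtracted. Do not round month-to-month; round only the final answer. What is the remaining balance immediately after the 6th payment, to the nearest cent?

Monthly rate r = 28.5%/12 = 2.375% = 0.02375.
Each month: B ← B·(1+r) − $350.00.
Month 1: interest $83.12; balance after payment $3,233.12.
Month 2: interest $76.79; balance after payment $2,959.91.
Month 3: interest $70.30; balance after payment $2,680.21.
Month 4: interest $63.65; balance after payment $2,393.86.
Month 5: interest $56.85; balance after payment $2,100.72.
Month 6: interest $49.89; balance after payment $1,800.61.

$1,800.61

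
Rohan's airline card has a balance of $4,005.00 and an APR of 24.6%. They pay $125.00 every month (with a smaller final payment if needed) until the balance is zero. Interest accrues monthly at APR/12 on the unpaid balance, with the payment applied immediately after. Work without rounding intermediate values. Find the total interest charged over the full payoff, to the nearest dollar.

$2,583

Monthly rate r = 24.6%/12 = 2.05% = 0.0205.
Payoff takes n = ⌈−ln(1 − rB₀/P)/ln(1+r)⌉ = ⌈52.704⌉ = 53 payments; the last is $88.22.
Total paid = 52·$125.00 + $88.22 = $6,588.22.
Total interest = total paid − principal = $6,588.22 − $4,005.00 = $2,583.22.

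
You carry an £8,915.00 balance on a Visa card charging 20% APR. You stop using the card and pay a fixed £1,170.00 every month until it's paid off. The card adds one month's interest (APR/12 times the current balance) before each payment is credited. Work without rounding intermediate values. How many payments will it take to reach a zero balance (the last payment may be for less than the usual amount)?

9 payments

Monthly rate r = 20%/12 = 1.66667% = 0.0166667.
Recurrence: B ← B·(1+r) − £1,170.00.
Month 1: interest £148.58; balance after payment £7,893.58.
Month 2: interest £131.56; balance after payment £6,855.14.
Closed form: n = −ln(1 − rB₀/P)/ln(1+r) = −ln(0.87301)/ln(1.01667) ≈ 8.217, so the balance reaches zero during payment 9.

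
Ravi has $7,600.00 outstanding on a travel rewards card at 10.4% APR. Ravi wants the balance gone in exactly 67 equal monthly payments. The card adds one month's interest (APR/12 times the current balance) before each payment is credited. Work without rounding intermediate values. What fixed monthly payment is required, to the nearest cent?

Monthly rate r = 10.4%/12 = 0.866667% = 0.00866667.
Level-payment amortization: P = B₀·r / (1 − (1+r)^(−n)) = 7600.00·0.00866667 / (1 − 1.00867^(−67)).
Denominator 1 − (1+r)^(−67) = 0.439073214.
P = 65.8667 / 0.439073214 ≈ 150.01.

$150.01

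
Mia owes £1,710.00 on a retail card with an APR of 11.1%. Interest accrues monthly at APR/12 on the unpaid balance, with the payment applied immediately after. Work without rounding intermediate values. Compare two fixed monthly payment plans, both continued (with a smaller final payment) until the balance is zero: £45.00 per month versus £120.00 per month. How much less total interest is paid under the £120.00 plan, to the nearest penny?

Monthly rate r = 11.1%/12 = 0.925% = 0.00925.
At £45.00/mo: n = ⌈−ln(1 − rB₀/P)/ln(1+r)⌉ = 48 payments (last £1.68); total interest = total paid − £1,710.00 = £406.68.
At £120.00/mo: 16 payments (last £42.29); total interest £132.29.
Interest saved = £406.68 − £132.29 = £274.39.

£274.39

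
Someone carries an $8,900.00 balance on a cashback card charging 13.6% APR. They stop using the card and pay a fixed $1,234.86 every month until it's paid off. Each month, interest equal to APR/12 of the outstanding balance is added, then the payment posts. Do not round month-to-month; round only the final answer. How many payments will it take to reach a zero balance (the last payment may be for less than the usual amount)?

8 months

Monthly rate r = 13.6%/12 = 1.13333% = 0.0113333.
Recurrence: B ← B·(1+r) − $1,234.86.
Month 1: interest $100.87; balance after payment $7,766.01.
Month 2: interest $88.01; balance after payment $6,619.16.
Closed form: n = −ln(1 − rB₀/P)/ln(1+r) = −ln(0.91832)/ln(1.01133) ≈ 7.561, so the balance reaches zero during payment 8.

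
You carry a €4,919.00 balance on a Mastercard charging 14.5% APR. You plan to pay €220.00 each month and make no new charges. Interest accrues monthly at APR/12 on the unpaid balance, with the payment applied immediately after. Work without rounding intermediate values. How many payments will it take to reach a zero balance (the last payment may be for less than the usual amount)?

Monthly rate r = 14.5%/12 = 1.20833% = 0.0120833.
Recurrence: B ← B·(1+r) − €220.00.
Month 1: interest €59.44; balance after payment €4,758.44.
Month 2: interest €57.50; balance after payment €4,595.94.
Closed form: n = −ln(1 − rB₀/P)/ln(1+r) = −ln(0.72983)/ln(1.01208) ≈ 26.222, so the balance reaches zero during payment 27.

27 payments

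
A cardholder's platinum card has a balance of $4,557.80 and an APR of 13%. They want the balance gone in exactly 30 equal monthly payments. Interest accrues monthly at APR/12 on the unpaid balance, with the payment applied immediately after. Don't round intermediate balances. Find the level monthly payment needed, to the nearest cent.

Monthly rate r = 13%/12 = 1.08333% = 0.0108333.
Level-payment amortization: P = B₀·r / (1 − (1+r)^(−n)) = 4557.80·0.0108333 / (1 − 1.01083^(−30)).
Denominator 1 − (1+r)^(−30) = 0.276208705.
P = 49.3762 / 0.276208705 ≈ 178.76.

$178.76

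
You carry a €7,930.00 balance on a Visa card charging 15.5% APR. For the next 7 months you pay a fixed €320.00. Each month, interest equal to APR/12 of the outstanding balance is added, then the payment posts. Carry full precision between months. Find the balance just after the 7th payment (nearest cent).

€6,346.70

Monthly rate r = 15.5%/12 = 1.29167% = 0.0129167.
Each month: B ← B·(1+r) − €320.00.
Month 1: interest €102.43; balance after payment €7,712.43.
Month 2: interest €99.62; balance after payment €7,492.05.
Month 3: interest €96.77; balance after payment €7,268.82.
Month 4: interest €93.89; balance after payment €7,042.71.
Month 5: interest €90.97; balance after payment €6,813.68.
Month 6: interest €88.01; balance after payment €6,581.69.
Month 7: interest €85.01; balance after payment €6,346.70.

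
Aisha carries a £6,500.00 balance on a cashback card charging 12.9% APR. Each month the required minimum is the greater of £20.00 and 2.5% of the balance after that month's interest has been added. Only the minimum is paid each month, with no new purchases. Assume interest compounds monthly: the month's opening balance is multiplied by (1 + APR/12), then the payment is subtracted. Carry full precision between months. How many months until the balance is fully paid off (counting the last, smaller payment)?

Monthly rate r = 12.9%/12 = 1.075% = 0.01075.
While 2.5% of the post-interest balance exceeds £20.00, each month B ← (B·(1+r))·(1 − 0.025), i.e. B shrinks by the factor (1+r)·0.975 = 0.98548.
This holds for months 1–144. Entering month 145 the balance is £791.18; 2.5% of the post-interest balance is now below £20.00, so the flat £20.00 minimum applies from here.
From month 145 a fixed £20.00 at rate r clears £791.18 in 52 more payments. Total: 144 + 52 = 196 months.

196 months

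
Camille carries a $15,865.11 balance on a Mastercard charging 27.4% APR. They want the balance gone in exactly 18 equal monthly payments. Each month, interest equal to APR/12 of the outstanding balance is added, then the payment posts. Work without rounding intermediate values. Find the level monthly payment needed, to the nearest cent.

Monthly rate r = 27.4%/12 = 2.28333% = 0.0228333.
Level-payment amortization: P = B₀·r / (1 − (1+r)^(−n)) = 15865.11·0.0228333 / (1 − 1.02283^(−18)).
Denominator 1 − (1+r)^(−18) = 0.333941634.
P = 362.253 / 0.333941634 ≈ 1084.78.

$1,084.78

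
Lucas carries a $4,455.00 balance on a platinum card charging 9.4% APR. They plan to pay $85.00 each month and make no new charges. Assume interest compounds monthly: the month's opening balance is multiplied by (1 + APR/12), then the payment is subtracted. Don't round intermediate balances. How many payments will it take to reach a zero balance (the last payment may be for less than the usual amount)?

68 payments

Monthly rate r = 9.4%/12 = 0.783333% = 0.00783333.
Recurrence: B ← B·(1+r) − $85.00.
Month 1: interest $34.90; balance after payment $4,404.90.
Month 2: interest $34.51; balance after payment $4,354.40.
Closed form: n = −ln(1 − rB₀/P)/ln(1+r) = −ln(0.58944)/ln(1.00783) ≈ 67.742, so the balance reaches zero during payment 68.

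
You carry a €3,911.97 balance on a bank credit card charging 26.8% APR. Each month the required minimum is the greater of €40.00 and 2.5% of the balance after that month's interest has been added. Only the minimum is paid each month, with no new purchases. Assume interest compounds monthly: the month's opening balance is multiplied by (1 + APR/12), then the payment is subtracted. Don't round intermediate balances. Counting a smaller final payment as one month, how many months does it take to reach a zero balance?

Monthly rate r = 26.8%/12 = 2.23333% = 0.0223333.
While 2.5% of the post-interest balance exceeds €40.00, each month B ← (B·(1+r))·(1 − 0.025), i.e. B shrinks by the factor (1+r)·0.975 = 0.99677.
This holds for months 1–284. Entering month 285 the balance is €1,563.08; 2.5% of the post-interest balance is now below €40.00, so the flat €40.00 minimum applies from here.
From month 285 a fixed €40.00 at rate r clears €1,563.08 in 94 more payments. Total: 284 + 94 = 378 months.

378 months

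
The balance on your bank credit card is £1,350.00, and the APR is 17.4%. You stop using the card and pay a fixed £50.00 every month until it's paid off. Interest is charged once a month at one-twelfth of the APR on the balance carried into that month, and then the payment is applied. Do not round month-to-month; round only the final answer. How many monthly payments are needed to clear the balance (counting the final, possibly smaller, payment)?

Monthly rate r = 17.4%/12 = 1.45% = 0.0145.
Recurrence: B ← B·(1+r) − £50.00.
Month 1: interest £19.57; balance after payment £1,319.58.
Month 2: interest £19.13; balance after payment £1,288.71.
Closed form: n = −ln(1 − rB₀/P)/ln(1+r) = −ln(0.6085)/ln(1.0145) ≈ 34.507, so the balance reaches zero during payment 35.

35 months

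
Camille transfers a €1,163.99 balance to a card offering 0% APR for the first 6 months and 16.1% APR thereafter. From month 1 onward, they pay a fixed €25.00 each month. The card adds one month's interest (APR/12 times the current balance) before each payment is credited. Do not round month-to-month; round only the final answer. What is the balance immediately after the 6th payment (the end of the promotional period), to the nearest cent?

€1,013.99

Promo months 1–6 at r₀ = 0%/12 = 0; months 7+ at r₁ = 16.1%/12 = 0.0134167.
After month 6 (no interest yet): B = €1,163.99 − 6·€25.00 = €1,013.99.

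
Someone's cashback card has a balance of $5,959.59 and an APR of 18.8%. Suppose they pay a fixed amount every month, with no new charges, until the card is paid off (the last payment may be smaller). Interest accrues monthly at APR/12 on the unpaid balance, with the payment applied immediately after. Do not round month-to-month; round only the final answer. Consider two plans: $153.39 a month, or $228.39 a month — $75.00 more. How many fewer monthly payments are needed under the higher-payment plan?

27 fewer payments

Monthly rate r = 18.8%/12 = 1.56667% = 0.0156667.
At $153.39/mo: n = ⌈−ln(1 − rB₀/P)/ln(1+r)⌉ = 61 payments (last $54.96); total interest = total paid − $5,959.59 = $3,298.77.
At $228.39/mo: 34 payments (last $185.64); total interest $1,762.92.
Payments saved = 61 − 34 = 27.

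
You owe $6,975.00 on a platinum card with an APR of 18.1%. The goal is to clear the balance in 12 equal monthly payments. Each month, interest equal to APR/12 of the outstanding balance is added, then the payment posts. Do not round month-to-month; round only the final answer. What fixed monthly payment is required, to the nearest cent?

Monthly rate r = 18.1%/12 = 1.50833% = 0.0150833.
Level-payment amortization: P = B₀·r / (1 − (1+r)^(−n)) = 6975.00·0.0150833 / (1 − 1.01508^(−12)).
Denominator 1 − (1+r)^(−12) = 0.164436166.
P = 105.206 / 0.164436166 ≈ 639.80.

$639.80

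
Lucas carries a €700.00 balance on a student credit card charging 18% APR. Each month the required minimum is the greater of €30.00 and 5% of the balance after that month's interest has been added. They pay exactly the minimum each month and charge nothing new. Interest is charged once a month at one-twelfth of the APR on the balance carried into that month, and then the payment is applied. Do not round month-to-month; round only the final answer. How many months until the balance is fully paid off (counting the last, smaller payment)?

Monthly rate r = 18%/12 = 1.5% = 0.015.
While 5% of the post-interest balance exceeds €30.00, each month B ← (B·(1+r))·(1 − 0.05), i.e. B shrinks by the factor (1+r)·0.95 = 0.96425.
This holds for months 1–5. Entering month 6 the balance is €583.51; 5% of the post-interest balance is now below €30.00, so the flat €30.00 minimum applies from here.
From month 6 a fixed €30.00 at rate r clears €583.51 in 24 more payments. Total: 5 + 24 = 29 months.

29 months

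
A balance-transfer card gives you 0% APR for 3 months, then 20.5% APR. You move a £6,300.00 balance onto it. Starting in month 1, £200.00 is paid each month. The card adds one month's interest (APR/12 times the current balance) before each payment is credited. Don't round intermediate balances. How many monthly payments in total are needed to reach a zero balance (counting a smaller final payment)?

43 months

Promo months 1–3 at r₀ = 0%/12 = 0; months 4+ at r₁ = 20.5%/12 = 0.0170833.
After month 3 (no interest yet): B = £6,300.00 − 3·£200.00 = £5,700.00.
Then at r₁ with £200.00/mo: n₂ = −ln(1 − r₁·B/P)/ln(1+r₁) ≈ 39.39 → 40 more payments.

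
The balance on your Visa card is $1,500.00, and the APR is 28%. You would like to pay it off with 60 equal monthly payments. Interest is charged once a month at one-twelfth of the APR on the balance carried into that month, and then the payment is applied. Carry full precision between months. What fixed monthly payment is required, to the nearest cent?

$46.70

Monthly rate r = 28%/12 = 2.33333% = 0.0233333.
Level-payment amortization: P = B₀·r / (1 − (1+r)^(−n)) = 1500.00·0.0233333 / (1 − 1.02333^(−60)).
Denominator 1 − (1+r)^(−60) = 0.749404796.
P = 35 / 0.749404796 ≈ 46.70.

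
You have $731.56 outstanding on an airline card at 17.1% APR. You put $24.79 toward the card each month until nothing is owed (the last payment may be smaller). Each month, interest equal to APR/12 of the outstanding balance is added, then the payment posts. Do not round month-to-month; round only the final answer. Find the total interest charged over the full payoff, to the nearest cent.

$224.43

Monthly rate r = 17.1%/12 = 1.425% = 0.01425.
Payoff takes n = ⌈−ln(1 − rB₀/P)/ln(1+r)⌉ = ⌈38.562⌉ = 39 payments; the last is $13.97.
Total paid = 38·$24.79 + $13.97 = $955.99.
Total interest = total paid − principal = $955.99 − $731.56 = $224.43.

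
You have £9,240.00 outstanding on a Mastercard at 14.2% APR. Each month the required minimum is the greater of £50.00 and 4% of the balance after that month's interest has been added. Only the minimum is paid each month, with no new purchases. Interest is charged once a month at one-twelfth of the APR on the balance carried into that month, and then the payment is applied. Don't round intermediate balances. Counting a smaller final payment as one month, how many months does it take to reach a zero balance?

Monthly rate r = 14.2%/12 = 1.18333% = 0.0118333.
While 4% of the post-interest balance exceeds £50.00, each month B ← (B·(1+r))·(1 − 0.04), i.e. B shrinks by the factor (1+r)·0.96 = 0.97136.
This holds for months 1–70. Entering month 71 the balance is £1,208.61; 4% of the post-interest balance is now below £50.00, so the flat £50.00 minimum applies from here.
From month 71 a fixed £50.00 at rate r clears £1,208.61 in 29 more payments. Total: 70 + 29 = 99 months.

99 months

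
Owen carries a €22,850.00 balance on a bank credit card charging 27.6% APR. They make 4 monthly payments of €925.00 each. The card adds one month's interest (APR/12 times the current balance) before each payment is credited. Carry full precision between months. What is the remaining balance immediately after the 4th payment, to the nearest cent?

€21,196.23

Monthly rate r = 27.6%/12 = 2.3% = 0.023.
Each month: B ← B·(1+r) − €925.00.
Month 1: interest €525.55; balance after payment €22,450.55.
Month 2: interest €516.36; balance after payment €22,041.91.
Month 3: interest €506.96; balance after payment €21,623.88.
Month 4: interest €497.35; balance after payment €21,196.23.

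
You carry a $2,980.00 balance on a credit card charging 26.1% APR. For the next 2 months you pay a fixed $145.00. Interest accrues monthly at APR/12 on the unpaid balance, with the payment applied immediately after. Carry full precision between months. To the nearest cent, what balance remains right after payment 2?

Monthly rate r = 26.1%/12 = 2.175% = 0.02175.
Each month: B ← B·(1+r) − $145.00.
Month 1: interest $64.82; balance after payment $2,899.82.
Month 2: interest $63.07; balance after payment $2,817.89.

$2,817.89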